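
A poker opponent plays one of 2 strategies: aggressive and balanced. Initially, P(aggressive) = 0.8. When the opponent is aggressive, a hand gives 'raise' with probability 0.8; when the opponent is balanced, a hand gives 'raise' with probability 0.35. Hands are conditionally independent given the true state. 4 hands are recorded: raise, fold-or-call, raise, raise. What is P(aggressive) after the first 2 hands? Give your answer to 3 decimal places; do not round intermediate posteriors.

0.738

Each posterior becomes the prior for the next update.
After 'raise': P(aggressive) = 0.8·0.8000 / (0.8·0.8000 + 0.35·0.2000) ≈ 0.9014
After 'fold-or-call': P(aggressive) = 0.2·0.9014 / (0.2·0.9014 + 0.65·0.0986) ≈ 0.7378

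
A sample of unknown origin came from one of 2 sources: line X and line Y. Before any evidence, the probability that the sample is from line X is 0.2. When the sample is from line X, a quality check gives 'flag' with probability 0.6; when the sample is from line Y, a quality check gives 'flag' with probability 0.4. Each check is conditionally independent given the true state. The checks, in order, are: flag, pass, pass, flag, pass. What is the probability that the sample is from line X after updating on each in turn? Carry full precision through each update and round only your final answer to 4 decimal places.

0.1429

Apply Bayes' rule sequentially, carrying P(line X) forward.
After 'flag': P(line X) = 0.6·0.2000 / (0.6·0.2000 + 0.4·0.8000) ≈ 0.2727
After 'pass': P(line X) = 0.4·0.2727 / (0.4·0.2727 + 0.6·0.7273) ≈ 0.2000
After 'pass': P(line X) = 0.4·0.2000 / (0.4·0.2000 + 0.6·0.8000) ≈ 0.1429
After 'flag': P(line X) = 0.6·0.1429 / (0.6·0.1429 + 0.4·0.8571) ≈ 0.2000
After 'pass': P(line X) = 0.4·0.2000 / (0.4·0.2000 + 0.6·0.8000) ≈ 0.1429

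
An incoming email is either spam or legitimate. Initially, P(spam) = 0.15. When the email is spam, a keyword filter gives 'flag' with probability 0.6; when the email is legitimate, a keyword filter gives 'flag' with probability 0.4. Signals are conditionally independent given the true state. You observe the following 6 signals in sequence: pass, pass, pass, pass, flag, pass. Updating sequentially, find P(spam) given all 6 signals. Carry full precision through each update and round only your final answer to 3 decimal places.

0.034

Apply Bayes' rule sequentially, carrying P(spam) forward.
After 'pass': P(spam) = 0.4·0.1500 / (0.4·0.1500 + 0.6·0.8500) ≈ 0.1053
After 'pass': P(spam) = 0.4·0.1053 / (0.4·0.1053 + 0.6·0.8947) ≈ 0.0727
After 'pass': P(spam) = 0.4·0.0727 / (0.4·0.0727 + 0.6·0.9273) ≈ 0.0497
After 'pass': P(spam) = 0.4·0.0497 / (0.4·0.0497 + 0.6·0.9503) ≈ 0.0337
After 'flag': P(spam) = 0.6·0.0337 / (0.6·0.0337 + 0.4·0.9663) ≈ 0.0497
After 'pass': P(spam) = 0.4·0.0497 / (0.4·0.0497 + 0.6·0.9503) ≈ 0.0337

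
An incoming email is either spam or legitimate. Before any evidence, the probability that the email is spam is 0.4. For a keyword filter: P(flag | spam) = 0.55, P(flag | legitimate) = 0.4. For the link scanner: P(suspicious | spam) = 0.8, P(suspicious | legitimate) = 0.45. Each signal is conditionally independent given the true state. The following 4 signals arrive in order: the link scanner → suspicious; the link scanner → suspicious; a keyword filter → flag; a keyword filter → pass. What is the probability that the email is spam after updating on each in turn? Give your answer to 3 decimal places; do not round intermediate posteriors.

After the link scanner='suspicious': P(spam) = 0.8·0.4000 / (0.8·0.4000 + 0.45·0.6000) ≈ 0.5424
After the link scanner='suspicious': P(spam) = 0.8·0.5424 / (0.8·0.5424 + 0.45·0.4576) ≈ 0.6781
After a keyword filter='flag': P(spam) = 0.55·0.6781 / (0.55·0.6781 + 0.4·0.3219) ≈ 0.7434
After a keyword filter='pass': P(spam) = 0.45·0.7434 / (0.45·0.7434 + 0.6·0.2566) ≈ 0.6848

0.685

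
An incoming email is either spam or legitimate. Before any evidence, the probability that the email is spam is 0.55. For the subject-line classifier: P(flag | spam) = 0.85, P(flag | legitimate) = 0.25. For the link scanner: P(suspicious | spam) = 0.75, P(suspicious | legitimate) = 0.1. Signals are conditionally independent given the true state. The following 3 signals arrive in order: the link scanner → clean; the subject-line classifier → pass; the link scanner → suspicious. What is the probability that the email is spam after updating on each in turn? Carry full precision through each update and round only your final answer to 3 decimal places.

0.337

After the link scanner='clean': P(spam) = 0.25·0.5500 / (0.25·0.5500 + 0.9·0.4500) ≈ 0.2535
After the subject-line classifier='pass': P(spam) = 0.15·0.2535 / (0.15·0.2535 + 0.75·0.7465) ≈ 0.0636
After the link scanner='suspicious': P(spam) = 0.75·0.0636 / (0.75·0.0636 + 0.1·0.9364) ≈ 0.3374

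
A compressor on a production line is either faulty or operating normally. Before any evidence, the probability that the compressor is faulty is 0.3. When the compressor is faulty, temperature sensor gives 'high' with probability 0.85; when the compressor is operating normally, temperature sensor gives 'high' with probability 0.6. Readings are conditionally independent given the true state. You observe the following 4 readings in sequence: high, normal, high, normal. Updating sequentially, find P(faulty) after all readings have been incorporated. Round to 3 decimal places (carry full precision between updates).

0.108

After 'high': P(faulty) = 0.85·0.3000 / (0.85·0.3000 + 0.6·0.7000) ≈ 0.3778
After 'normal': P(faulty) = 0.15·0.3778 / (0.15·0.3778 + 0.4·0.6222) ≈ 0.1855
After 'high': P(faulty) = 0.85·0.1855 / (0.85·0.1855 + 0.6·0.8145) ≈ 0.2439
After 'normal': P(faulty) = 0.15·0.2439 / (0.15·0.2439 + 0.4·0.7561) ≈ 0.1079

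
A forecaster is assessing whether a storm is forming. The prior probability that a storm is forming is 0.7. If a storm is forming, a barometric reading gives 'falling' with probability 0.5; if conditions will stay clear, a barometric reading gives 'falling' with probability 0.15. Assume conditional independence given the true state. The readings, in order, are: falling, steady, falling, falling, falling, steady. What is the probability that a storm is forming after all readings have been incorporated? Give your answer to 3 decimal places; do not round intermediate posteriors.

0.990

Each posterior becomes the prior for the next update.
After 'falling': P(storm) = 0.5·0.7000 / (0.5·0.7000 + 0.15·0.3000) ≈ 0.8861
After 'steady': P(storm) = 0.5·0.8861 / (0.5·0.8861 + 0.85·0.1139) ≈ 0.8206
After 'falling': P(storm) = 0.5·0.8206 / (0.5·0.8206 + 0.15·0.1794) ≈ 0.9385
After 'falling': P(storm) = 0.5·0.9385 / (0.5·0.9385 + 0.15·0.0615) ≈ 0.9807
After 'falling': P(storm) = 0.5·0.9807 / (0.5·0.9807 + 0.15·0.0193) ≈ 0.9941
After 'steady': P(storm) = 0.5·0.9941 / (0.5·0.9941 + 0.85·0.0059) ≈ 0.9901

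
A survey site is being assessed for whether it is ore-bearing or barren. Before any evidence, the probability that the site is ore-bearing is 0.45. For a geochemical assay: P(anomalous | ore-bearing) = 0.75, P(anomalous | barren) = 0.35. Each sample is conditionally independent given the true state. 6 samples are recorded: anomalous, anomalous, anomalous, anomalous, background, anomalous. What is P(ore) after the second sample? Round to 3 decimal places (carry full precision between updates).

Each posterior becomes the prior for the next update.
After 'anomalous': P(ore) = 0.75·0.4500 / (0.75·0.4500 + 0.35·0.5500) ≈ 0.6368
After 'anomalous': P(ore) = 0.75·0.6368 / (0.75·0.6368 + 0.35·0.3632) ≈ 0.7898

0.790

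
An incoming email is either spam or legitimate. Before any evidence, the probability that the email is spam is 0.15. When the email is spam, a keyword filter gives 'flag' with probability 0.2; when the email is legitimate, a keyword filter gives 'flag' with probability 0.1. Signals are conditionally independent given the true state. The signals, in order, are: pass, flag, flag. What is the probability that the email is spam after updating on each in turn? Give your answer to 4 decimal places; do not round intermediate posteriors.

0.3855

After 'pass': P(spam) = 0.8·0.1500 / (0.8·0.1500 + 0.9·0.8500) ≈ 0.1356
After 'flag': P(spam) = 0.2·0.1356 / (0.2·0.1356 + 0.1·0.8644) ≈ 0.2388
After 'flag': P(spam) = 0.2·0.2388 / (0.2·0.2388 + 0.1·0.7612) ≈ 0.3855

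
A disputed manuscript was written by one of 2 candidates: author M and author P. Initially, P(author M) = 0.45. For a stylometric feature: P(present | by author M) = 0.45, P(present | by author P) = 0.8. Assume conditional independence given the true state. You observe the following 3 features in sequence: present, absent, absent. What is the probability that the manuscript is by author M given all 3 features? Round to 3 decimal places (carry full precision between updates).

0.777

Apply Bayes' rule sequentially, carrying P(author M) forward.
After 'present': P(author M) = 0.45·0.4500 / (0.45·0.4500 + 0.8·0.5500) ≈ 0.3152
After 'absent': P(author M) = 0.55·0.3152 / (0.55·0.3152 + 0.2·0.6848) ≈ 0.5586
After 'absent': P(author M) = 0.55·0.5586 / (0.55·0.5586 + 0.2·0.4414) ≈ 0.7768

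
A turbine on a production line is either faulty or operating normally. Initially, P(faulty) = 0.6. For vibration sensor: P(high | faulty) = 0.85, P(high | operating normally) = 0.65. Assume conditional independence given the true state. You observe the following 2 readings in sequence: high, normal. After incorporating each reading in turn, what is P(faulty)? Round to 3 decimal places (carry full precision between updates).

0.457

After 'high': P(faulty) = 0.85·0.6000 / (0.85·0.6000 + 0.65·0.4000) ≈ 0.6623
After 'normal': P(faulty) = 0.15·0.6623 / (0.15·0.6623 + 0.35·0.3377) ≈ 0.4567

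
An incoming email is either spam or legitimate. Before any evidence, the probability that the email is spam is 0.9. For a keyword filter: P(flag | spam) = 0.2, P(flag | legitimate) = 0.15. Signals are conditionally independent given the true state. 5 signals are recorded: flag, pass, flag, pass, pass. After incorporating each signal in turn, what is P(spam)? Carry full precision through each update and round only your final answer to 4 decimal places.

0.9303

After 'flag': P(spam) = 0.2·0.9000 / (0.2·0.9000 + 0.15·0.1000) ≈ 0.9231
After 'pass': P(spam) = 0.8·0.9231 / (0.8·0.9231 + 0.85·0.0769) ≈ 0.9187
After 'flag': P(spam) = 0.2·0.9187 / (0.2·0.9187 + 0.15·0.0813) ≈ 0.9377
After 'pass': P(spam) = 0.8·0.9377 / (0.8·0.9377 + 0.85·0.0623) ≈ 0.9341
After 'pass': P(spam) = 0.8·0.9341 / (0.8·0.9341 + 0.85·0.0659) ≈ 0.9303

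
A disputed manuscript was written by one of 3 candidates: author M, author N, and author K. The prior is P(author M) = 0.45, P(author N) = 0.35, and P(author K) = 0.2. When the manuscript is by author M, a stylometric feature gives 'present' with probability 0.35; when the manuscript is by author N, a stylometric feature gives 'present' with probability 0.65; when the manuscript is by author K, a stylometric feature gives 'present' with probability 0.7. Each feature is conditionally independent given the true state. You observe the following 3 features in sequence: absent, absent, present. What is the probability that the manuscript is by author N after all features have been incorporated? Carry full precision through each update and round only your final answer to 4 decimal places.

After 'absent': normaliser = 0.65·0.4500 + 0.35·0.3500 + 0.3·0.2000; P(author M) ≈ 0.6158, P(author N) ≈ 0.2579, P(author K) ≈ 0.1263
After 'absent': normaliser = 0.65·0.6158 + 0.35·0.2579 + 0.3·0.1263; P(author M) ≈ 0.7575, P(author N) ≈ 0.1708, P(author K) ≈ 0.0717
After 'present': normaliser = 0.35·0.7575 + 0.65·0.1708 + 0.7·0.0717; P(author M) ≈ 0.6218, P(author N) ≈ 0.2604, P(author K) ≈ 0.1177

0.2604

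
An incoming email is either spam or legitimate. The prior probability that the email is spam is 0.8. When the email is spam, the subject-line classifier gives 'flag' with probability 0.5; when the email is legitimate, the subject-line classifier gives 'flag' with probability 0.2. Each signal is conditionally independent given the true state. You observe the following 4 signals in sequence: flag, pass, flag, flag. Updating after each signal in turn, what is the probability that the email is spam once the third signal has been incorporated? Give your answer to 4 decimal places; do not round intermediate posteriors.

0.9398

After 'flag': P(spam) = 0.5·0.8000 / (0.5·0.8000 + 0.2·0.2000) ≈ 0.9091
After 'pass': P(spam) = 0.5·0.9091 / (0.5·0.9091 + 0.8·0.0909) ≈ 0.8621
After 'flag': P(spam) = 0.5·0.8621 / (0.5·0.8621 + 0.2·0.1379) ≈ 0.9398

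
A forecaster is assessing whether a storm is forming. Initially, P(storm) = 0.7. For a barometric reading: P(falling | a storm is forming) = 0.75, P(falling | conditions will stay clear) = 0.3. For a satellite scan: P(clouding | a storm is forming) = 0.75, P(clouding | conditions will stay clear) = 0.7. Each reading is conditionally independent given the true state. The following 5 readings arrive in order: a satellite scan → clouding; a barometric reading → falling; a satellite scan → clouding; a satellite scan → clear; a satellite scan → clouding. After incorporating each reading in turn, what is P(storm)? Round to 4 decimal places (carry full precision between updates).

0.8567

After a satellite scan='clouding': P(storm) = 0.75·0.7000 / (0.75·0.7000 + 0.7·0.3000) ≈ 0.7143
After a barometric reading='falling': P(storm) = 0.75·0.7143 / (0.75·0.7143 + 0.3·0.2857) ≈ 0.8621
After a satellite scan='clouding': P(storm) = 0.75·0.8621 / (0.75·0.8621 + 0.7·0.1379) ≈ 0.8701
After a satellite scan='clear': P(storm) = 0.25·0.8701 / (0.25·0.8701 + 0.3·0.1299) ≈ 0.8480
After a satellite scan='clouding': P(storm) = 0.75·0.8480 / (0.75·0.8480 + 0.7·0.1520) ≈ 0.8567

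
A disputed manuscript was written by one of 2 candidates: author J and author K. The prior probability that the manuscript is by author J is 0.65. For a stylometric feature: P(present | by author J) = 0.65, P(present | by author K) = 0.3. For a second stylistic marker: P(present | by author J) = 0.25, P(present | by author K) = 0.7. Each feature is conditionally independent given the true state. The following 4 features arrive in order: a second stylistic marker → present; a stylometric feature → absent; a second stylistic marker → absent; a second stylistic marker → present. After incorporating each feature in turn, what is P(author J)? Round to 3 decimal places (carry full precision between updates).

After a second stylistic marker='present': P(author J) = 0.25·0.6500 / (0.25·0.6500 + 0.7·0.3500) ≈ 0.3988
After a stylometric feature='absent': P(author J) = 0.35·0.3988 / (0.35·0.3988 + 0.7·0.6012) ≈ 0.2490
After a second stylistic marker='absent': P(author J) = 0.75·0.2490 / (0.75·0.2490 + 0.3·0.7510) ≈ 0.4533
After a second stylistic marker='present': P(author J) = 0.25·0.4533 / (0.25·0.4533 + 0.7·0.5467) ≈ 0.2285

0.228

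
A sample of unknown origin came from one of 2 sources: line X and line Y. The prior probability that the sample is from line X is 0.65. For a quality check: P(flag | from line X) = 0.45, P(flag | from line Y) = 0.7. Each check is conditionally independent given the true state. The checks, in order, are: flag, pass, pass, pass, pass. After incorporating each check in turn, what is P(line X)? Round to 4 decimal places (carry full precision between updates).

0.9310

After 'flag': P(line X) = 0.45·0.6500 / (0.45·0.6500 + 0.7·0.3500) ≈ 0.5442
After 'pass': P(line X) = 0.55·0.5442 / (0.55·0.5442 + 0.3·0.4558) ≈ 0.6864
After 'pass': P(line X) = 0.55·0.6864 / (0.55·0.6864 + 0.3·0.3136) ≈ 0.8005
After 'pass': P(line X) = 0.55·0.8005 / (0.55·0.8005 + 0.3·0.1995) ≈ 0.8803
After 'pass': P(line X) = 0.55·0.8803 / (0.55·0.8803 + 0.3·0.1197) ≈ 0.9310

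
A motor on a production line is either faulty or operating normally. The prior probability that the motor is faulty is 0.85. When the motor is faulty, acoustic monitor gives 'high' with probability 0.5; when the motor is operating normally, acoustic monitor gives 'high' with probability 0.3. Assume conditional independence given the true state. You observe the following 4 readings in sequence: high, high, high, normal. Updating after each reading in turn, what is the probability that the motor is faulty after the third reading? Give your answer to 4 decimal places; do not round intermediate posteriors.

0.9633

After 'high': P(faulty) = 0.5·0.8500 / (0.5·0.8500 + 0.3·0.1500) ≈ 0.9043
After 'high': P(faulty) = 0.5·0.9043 / (0.5·0.9043 + 0.3·0.0957) ≈ 0.9403
After 'high': P(faulty) = 0.5·0.9403 / (0.5·0.9403 + 0.3·0.0597) ≈ 0.9633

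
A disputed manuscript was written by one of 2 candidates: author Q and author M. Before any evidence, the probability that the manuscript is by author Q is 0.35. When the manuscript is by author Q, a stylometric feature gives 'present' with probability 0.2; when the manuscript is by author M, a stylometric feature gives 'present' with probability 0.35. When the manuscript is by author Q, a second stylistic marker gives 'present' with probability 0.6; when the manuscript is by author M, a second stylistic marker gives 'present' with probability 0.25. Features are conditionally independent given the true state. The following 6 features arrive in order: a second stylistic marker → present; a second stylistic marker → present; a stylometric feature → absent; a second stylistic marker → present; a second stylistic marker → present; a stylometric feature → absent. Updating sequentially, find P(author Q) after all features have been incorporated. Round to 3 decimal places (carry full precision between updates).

0.964

After a second stylistic marker='present': P(author Q) = 0.6·0.3500 / (0.6·0.3500 + 0.25·0.6500) ≈ 0.5638
After a second stylistic marker='present': P(author Q) = 0.6·0.5638 / (0.6·0.5638 + 0.25·0.4362) ≈ 0.7562
After a stylometric feature='absent': P(author Q) = 0.8·0.7562 / (0.8·0.7562 + 0.65·0.2438) ≈ 0.7924
After a second stylistic marker='present': P(author Q) = 0.6·0.7924 / (0.6·0.7924 + 0.25·0.2076) ≈ 0.9016
After a second stylistic marker='present': P(author Q) = 0.6·0.9016 / (0.6·0.9016 + 0.25·0.0984) ≈ 0.9565
After a stylometric feature='absent': P(author Q) = 0.8·0.9565 / (0.8·0.9565 + 0.65·0.0435) ≈ 0.9644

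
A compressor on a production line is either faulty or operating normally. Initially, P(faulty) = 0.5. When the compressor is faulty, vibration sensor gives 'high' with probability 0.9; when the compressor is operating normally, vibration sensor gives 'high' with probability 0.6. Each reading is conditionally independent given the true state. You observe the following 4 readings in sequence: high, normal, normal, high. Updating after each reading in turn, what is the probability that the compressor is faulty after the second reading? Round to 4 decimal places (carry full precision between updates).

0.2727

After 'high': P(faulty) = 0.9·0.5000 / (0.9·0.5000 + 0.6·0.5000) ≈ 0.6000
After 'normal': P(faulty) = 0.1·0.6000 / (0.1·0.6000 + 0.4·0.4000) ≈ 0.2727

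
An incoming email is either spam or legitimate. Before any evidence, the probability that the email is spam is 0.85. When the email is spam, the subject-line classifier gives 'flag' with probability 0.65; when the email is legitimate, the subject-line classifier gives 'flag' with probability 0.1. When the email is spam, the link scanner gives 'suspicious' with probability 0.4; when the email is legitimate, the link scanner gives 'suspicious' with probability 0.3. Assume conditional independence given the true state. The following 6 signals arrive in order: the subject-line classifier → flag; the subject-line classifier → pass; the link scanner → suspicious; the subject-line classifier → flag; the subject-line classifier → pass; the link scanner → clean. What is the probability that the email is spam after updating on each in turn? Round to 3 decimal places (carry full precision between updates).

Each posterior becomes the prior for the next update.
After the subject-line classifier='flag': P(spam) = 0.65·0.8500 / (0.65·0.8500 + 0.1·0.1500) ≈ 0.9736
After the subject-line classifier='pass': P(spam) = 0.35·0.9736 / (0.35·0.9736 + 0.9·0.0264) ≈ 0.9347
After the link scanner='suspicious': P(spam) = 0.4·0.9347 / (0.4·0.9347 + 0.3·0.0653) ≈ 0.9502
After the subject-line classifier='flag': P(spam) = 0.65·0.9502 / (0.65·0.9502 + 0.1·0.0498) ≈ 0.9920
After the subject-line classifier='pass': P(spam) = 0.35·0.9920 / (0.35·0.9920 + 0.9·0.0080) ≈ 0.9797
After the link scanner='clean': P(spam) = 0.6·0.9797 / (0.6·0.9797 + 0.7·0.0203) ≈ 0.9764

0.976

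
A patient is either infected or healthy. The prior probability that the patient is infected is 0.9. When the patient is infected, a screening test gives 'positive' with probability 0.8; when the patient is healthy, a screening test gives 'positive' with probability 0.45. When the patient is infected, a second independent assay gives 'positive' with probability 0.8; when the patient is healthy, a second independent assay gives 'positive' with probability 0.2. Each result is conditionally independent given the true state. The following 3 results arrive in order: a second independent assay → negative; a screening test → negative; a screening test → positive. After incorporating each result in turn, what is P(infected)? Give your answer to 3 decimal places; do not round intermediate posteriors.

After a second independent assay='negative': P(infected) = 0.2·0.9000 / (0.2·0.9000 + 0.8·0.1000) ≈ 0.6923
After a screening test='negative': P(infected) = 0.2·0.6923 / (0.2·0.6923 + 0.55·0.3077) ≈ 0.4500
After a screening test='positive': P(infected) = 0.8·0.4500 / (0.8·0.4500 + 0.45·0.5500) ≈ 0.5926

0.593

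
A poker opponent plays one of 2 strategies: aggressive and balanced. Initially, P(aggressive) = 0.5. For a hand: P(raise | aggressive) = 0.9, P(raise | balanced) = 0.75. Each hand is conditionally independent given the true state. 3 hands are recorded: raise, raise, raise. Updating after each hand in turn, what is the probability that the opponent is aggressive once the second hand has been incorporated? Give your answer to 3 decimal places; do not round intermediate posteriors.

After 'raise': P(aggressive) = 0.9·0.5000 / (0.9·0.5000 + 0.75·0.5000) ≈ 0.5455
After 'raise': P(aggressive) = 0.9·0.5455 / (0.9·0.5455 + 0.75·0.4545) ≈ 0.5902

0.590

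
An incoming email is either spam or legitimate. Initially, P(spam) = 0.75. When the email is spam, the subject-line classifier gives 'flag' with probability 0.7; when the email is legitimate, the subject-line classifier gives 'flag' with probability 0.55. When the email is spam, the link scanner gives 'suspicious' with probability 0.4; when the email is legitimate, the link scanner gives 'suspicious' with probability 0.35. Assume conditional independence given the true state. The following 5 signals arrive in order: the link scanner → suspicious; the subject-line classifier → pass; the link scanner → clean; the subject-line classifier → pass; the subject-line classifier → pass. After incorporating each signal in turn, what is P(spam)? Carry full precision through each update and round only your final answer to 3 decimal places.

0.484

After the link scanner='suspicious': P(spam) = 0.4·0.7500 / (0.4·0.7500 + 0.35·0.2500) ≈ 0.7742
After the subject-line classifier='pass': P(spam) = 0.3·0.7742 / (0.3·0.7742 + 0.45·0.2258) ≈ 0.6957
After the link scanner='clean': P(spam) = 0.6·0.6957 / (0.6·0.6957 + 0.65·0.3043) ≈ 0.6784
After the subject-line classifier='pass': P(spam) = 0.3·0.6784 / (0.3·0.6784 + 0.45·0.3216) ≈ 0.5845
After the subject-line classifier='pass': P(spam) = 0.3·0.5845 / (0.3·0.5845 + 0.45·0.4155) ≈ 0.4839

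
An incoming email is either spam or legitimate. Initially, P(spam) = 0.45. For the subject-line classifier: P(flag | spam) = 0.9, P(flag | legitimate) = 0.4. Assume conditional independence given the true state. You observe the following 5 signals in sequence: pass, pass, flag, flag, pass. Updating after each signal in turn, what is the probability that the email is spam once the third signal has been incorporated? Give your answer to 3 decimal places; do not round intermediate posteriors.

After 'pass': P(spam) = 0.1·0.4500 / (0.1·0.4500 + 0.6·0.5500) ≈ 0.1200
After 'pass': P(spam) = 0.1·0.1200 / (0.1·0.1200 + 0.6·0.8800) ≈ 0.0222
After 'flag': P(spam) = 0.9·0.0222 / (0.9·0.0222 + 0.4·0.9778) ≈ 0.0486

0.049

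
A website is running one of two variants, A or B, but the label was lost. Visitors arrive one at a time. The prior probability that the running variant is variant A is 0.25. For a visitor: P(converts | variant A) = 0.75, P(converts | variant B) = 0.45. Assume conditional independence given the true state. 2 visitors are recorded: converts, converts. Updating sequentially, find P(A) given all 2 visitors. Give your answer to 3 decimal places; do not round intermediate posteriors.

0.481

After 'converts': P(A) = 0.75·0.2500 / (0.75·0.2500 + 0.45·0.7500) ≈ 0.3571
After 'converts': P(A) = 0.75·0.3571 / (0.75·0.3571 + 0.45·0.6429) ≈ 0.4808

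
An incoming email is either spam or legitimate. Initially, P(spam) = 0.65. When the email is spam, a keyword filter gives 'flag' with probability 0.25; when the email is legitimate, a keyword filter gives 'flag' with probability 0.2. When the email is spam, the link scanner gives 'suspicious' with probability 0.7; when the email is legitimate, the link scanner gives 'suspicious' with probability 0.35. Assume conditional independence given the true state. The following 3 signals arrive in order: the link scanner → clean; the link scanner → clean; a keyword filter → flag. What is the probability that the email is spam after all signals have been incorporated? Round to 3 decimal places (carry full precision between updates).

Apply Bayes' rule sequentially, carrying P(spam) forward.
After the link scanner='clean': P(spam) = 0.3·0.6500 / (0.3·0.6500 + 0.65·0.3500) ≈ 0.4615
After the link scanner='clean': P(spam) = 0.3·0.4615 / (0.3·0.4615 + 0.65·0.5385) ≈ 0.2835
After a keyword filter='flag': P(spam) = 0.25·0.2835 / (0.25·0.2835 + 0.2·0.7165) ≈ 0.3309

0.331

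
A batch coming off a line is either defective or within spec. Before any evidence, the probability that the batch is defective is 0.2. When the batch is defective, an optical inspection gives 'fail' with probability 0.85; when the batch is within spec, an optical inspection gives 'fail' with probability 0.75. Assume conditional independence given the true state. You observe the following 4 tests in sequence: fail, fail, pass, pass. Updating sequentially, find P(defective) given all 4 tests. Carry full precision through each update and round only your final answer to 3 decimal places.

Each posterior becomes the prior for the next update.
After 'fail': P(defective) = 0.85·0.2000 / (0.85·0.2000 + 0.75·0.8000) ≈ 0.2208
After 'fail': P(defective) = 0.85·0.2208 / (0.85·0.2208 + 0.75·0.7792) ≈ 0.2431
After 'pass': P(defective) = 0.15·0.2431 / (0.15·0.2431 + 0.25·0.7569) ≈ 0.1615
After 'pass': P(defective) = 0.15·0.1615 / (0.15·0.1615 + 0.25·0.8385) ≈ 0.1036

0.104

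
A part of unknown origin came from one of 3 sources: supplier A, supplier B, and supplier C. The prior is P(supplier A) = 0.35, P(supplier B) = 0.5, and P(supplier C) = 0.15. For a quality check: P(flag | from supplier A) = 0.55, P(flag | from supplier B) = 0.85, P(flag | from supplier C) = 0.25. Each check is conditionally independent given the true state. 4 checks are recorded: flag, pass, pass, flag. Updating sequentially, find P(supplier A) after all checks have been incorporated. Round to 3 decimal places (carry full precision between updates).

Each posterior becomes the prior for the next update.
After 'flag': normaliser = 0.55·0.3500 + 0.85·0.5000 + 0.25·0.1500; P(supplier A) ≈ 0.2939, P(supplier B) ≈ 0.6489, P(supplier C) ≈ 0.0573
After 'pass': normaliser = 0.45·0.2939 + 0.15·0.6489 + 0.75·0.0573; P(supplier A) ≈ 0.4853, P(supplier B) ≈ 0.3571, P(supplier C) ≈ 0.1576
After 'pass': normaliser = 0.45·0.4853 + 0.15·0.3571 + 0.75·0.1576; P(supplier A) ≈ 0.5598, P(supplier B) ≈ 0.1373, P(supplier C) ≈ 0.3029
After 'flag': normaliser = 0.55·0.5598 + 0.85·0.1373 + 0.25·0.3029; P(supplier A) ≈ 0.6154, P(supplier B) ≈ 0.2333, P(supplier C) ≈ 0.1514

0.615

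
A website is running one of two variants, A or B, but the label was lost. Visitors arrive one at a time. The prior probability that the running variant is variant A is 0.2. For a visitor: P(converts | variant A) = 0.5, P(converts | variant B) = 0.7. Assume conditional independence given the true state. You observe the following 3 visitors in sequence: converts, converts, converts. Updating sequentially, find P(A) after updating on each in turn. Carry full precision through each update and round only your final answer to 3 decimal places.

0.084

After 'converts': P(A) = 0.5·0.2000 / (0.5·0.2000 + 0.7·0.8000) ≈ 0.1515
After 'converts': P(A) = 0.5·0.1515 / (0.5·0.1515 + 0.7·0.8485) ≈ 0.1131
After 'converts': P(A) = 0.5·0.1131 / (0.5·0.1131 + 0.7·0.8869) ≈ 0.0835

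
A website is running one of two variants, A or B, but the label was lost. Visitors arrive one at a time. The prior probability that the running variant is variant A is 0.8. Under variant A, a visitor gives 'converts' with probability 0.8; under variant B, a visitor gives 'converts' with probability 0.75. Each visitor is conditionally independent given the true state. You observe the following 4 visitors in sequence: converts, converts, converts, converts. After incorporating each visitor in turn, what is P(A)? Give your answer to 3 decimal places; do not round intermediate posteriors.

After 'converts': P(A) = 0.8·0.8000 / (0.8·0.8000 + 0.75·0.2000) ≈ 0.8101
After 'converts': P(A) = 0.8·0.8101 / (0.8·0.8101 + 0.75·0.1899) ≈ 0.8199
After 'converts': P(A) = 0.8·0.8199 / (0.8·0.8199 + 0.75·0.1801) ≈ 0.8292
After 'converts': P(A) = 0.8·0.8292 / (0.8·0.8292 + 0.75·0.1708) ≈ 0.8381

0.838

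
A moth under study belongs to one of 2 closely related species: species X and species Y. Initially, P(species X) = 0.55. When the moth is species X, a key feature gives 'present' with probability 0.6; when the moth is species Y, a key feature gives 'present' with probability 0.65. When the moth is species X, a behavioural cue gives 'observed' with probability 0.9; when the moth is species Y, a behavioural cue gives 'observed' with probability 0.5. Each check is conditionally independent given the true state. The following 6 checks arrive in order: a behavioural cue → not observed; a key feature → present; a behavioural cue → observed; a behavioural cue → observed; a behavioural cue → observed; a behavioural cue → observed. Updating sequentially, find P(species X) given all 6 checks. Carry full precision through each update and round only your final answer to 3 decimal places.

0.703

After a behavioural cue='not observed': P(species X) = 0.1·0.5500 / (0.1·0.5500 + 0.5·0.4500) ≈ 0.1964
After a key feature='present': P(species X) = 0.6·0.1964 / (0.6·0.1964 + 0.65·0.8036) ≈ 0.1841
After a behavioural cue='observed': P(species X) = 0.9·0.1841 / (0.9·0.1841 + 0.5·0.8159) ≈ 0.2888
After a behavioural cue='observed': P(species X) = 0.9·0.2888 / (0.9·0.2888 + 0.5·0.7112) ≈ 0.4223
After a behavioural cue='observed': P(species X) = 0.9·0.4223 / (0.9·0.4223 + 0.5·0.5777) ≈ 0.5682
After a behavioural cue='observed': P(species X) = 0.9·0.5682 / (0.9·0.5682 + 0.5·0.4318) ≈ 0.7031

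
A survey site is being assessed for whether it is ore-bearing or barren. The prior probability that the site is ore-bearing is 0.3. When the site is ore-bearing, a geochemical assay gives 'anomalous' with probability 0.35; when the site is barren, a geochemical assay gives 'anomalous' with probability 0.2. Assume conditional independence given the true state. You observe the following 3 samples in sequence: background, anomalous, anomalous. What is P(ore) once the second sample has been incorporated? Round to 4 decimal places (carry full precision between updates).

After 'background': P(ore) = 0.65·0.3000 / (0.65·0.3000 + 0.8·0.7000) ≈ 0.2583
After 'anomalous': P(ore) = 0.35·0.2583 / (0.35·0.2583 + 0.2·0.7417) ≈ 0.3786

0.3786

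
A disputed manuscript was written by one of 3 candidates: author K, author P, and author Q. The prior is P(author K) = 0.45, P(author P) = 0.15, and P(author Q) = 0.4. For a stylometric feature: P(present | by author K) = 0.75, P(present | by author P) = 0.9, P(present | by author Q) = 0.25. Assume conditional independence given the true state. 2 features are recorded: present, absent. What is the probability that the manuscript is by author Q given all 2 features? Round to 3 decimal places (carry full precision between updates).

0.434

After 'present': normaliser = 0.75·0.4500 + 0.9·0.1500 + 0.25·0.4000; P(author K) ≈ 0.5895, P(author P) ≈ 0.2358, P(author Q) ≈ 0.1747
After 'absent': normaliser = 0.25·0.5895 + 0.1·0.2358 + 0.75·0.1747; P(author K) ≈ 0.4881, P(author P) ≈ 0.0781, P(author Q) ≈ 0.4338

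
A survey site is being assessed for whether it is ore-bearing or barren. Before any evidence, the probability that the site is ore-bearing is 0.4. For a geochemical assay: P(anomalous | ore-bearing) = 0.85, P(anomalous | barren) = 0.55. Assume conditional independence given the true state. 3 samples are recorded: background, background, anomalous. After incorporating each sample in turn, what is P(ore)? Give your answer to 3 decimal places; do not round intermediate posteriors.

Apply Bayes' rule sequentially, carrying P(ore) forward.
After 'background': P(ore) = 0.15·0.4000 / (0.15·0.4000 + 0.45·0.6000) ≈ 0.1818
After 'background': P(ore) = 0.15·0.1818 / (0.15·0.1818 + 0.45·0.8182) ≈ 0.0690
After 'anomalous': P(ore) = 0.85·0.0690 / (0.85·0.0690 + 0.55·0.9310) ≈ 0.1027

0.103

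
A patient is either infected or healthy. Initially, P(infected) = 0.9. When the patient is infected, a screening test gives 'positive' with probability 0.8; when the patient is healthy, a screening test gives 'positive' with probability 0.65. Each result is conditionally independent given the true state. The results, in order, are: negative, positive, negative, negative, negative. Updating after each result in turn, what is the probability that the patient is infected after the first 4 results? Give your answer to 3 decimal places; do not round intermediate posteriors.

Apply Bayes' rule sequentially, carrying P(infected) forward.
After 'negative': P(infected) = 0.2·0.9000 / (0.2·0.9000 + 0.35·0.1000) ≈ 0.8372
After 'positive': P(infected) = 0.8·0.8372 / (0.8·0.8372 + 0.65·0.1628) ≈ 0.8636
After 'negative': P(infected) = 0.2·0.8636 / (0.2·0.8636 + 0.35·0.1364) ≈ 0.7834
After 'negative': P(infected) = 0.2·0.7834 / (0.2·0.7834 + 0.35·0.2166) ≈ 0.6739

0.674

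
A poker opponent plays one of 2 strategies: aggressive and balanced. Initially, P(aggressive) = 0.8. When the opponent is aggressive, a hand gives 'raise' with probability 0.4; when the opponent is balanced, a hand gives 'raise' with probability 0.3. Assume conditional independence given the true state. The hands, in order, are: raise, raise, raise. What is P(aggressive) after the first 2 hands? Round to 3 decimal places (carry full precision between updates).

0.877

Apply Bayes' rule sequentially, carrying P(aggressive) forward.
After 'raise': P(aggressive) = 0.4·0.8000 / (0.4·0.8000 + 0.3·0.2000) ≈ 0.8421
After 'raise': P(aggressive) = 0.4·0.8421 / (0.4·0.8421 + 0.3·0.1579) ≈ 0.8767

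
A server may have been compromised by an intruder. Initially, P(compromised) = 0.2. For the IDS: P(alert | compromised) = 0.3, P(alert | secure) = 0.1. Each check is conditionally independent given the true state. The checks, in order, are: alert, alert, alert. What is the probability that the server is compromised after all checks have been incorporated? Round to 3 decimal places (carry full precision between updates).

After 'alert': P(compromised) = 0.3·0.2000 / (0.3·0.2000 + 0.1·0.8000) ≈ 0.4286
After 'alert': P(compromised) = 0.3·0.4286 / (0.3·0.4286 + 0.1·0.5714) ≈ 0.6923
After 'alert': P(compromised) = 0.3·0.6923 / (0.3·0.6923 + 0.1·0.3077) ≈ 0.8710

0.871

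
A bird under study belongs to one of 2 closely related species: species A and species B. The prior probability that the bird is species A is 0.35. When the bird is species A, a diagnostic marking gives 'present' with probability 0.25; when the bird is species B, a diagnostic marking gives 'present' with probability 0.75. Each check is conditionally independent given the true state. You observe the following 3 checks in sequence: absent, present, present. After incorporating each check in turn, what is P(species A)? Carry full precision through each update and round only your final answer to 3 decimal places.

0.152

After 'absent': P(species A) = 0.75·0.3500 / (0.75·0.3500 + 0.25·0.6500) ≈ 0.6176
After 'present': P(species A) = 0.25·0.6176 / (0.25·0.6176 + 0.75·0.3824) ≈ 0.3500
After 'present': P(species A) = 0.25·0.3500 / (0.25·0.3500 + 0.75·0.6500) ≈ 0.1522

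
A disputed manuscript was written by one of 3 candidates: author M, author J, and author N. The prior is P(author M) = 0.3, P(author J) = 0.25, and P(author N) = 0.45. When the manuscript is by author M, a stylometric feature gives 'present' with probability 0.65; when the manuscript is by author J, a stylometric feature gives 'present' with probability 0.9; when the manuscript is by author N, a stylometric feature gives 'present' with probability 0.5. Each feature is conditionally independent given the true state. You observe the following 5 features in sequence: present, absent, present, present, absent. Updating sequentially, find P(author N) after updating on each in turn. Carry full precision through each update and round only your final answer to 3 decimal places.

After 'present': normaliser = 0.65·0.3000 + 0.9·0.2500 + 0.5·0.4500; P(author M) ≈ 0.3023, P(author J) ≈ 0.3488, P(author N) ≈ 0.3488
After 'absent': normaliser = 0.35·0.3023 + 0.1·0.3488 + 0.5·0.3488; P(author M) ≈ 0.3358, P(author J) ≈ 0.1107, P(author N) ≈ 0.5535
After 'present': normaliser = 0.65·0.3358 + 0.9·0.1107 + 0.5·0.5535; P(author M) ≈ 0.3670, P(author J) ≈ 0.1675, P(author N) ≈ 0.4654
After 'present': normaliser = 0.65·0.3670 + 0.9·0.1675 + 0.5·0.4654; P(author M) ≈ 0.3835, P(author J) ≈ 0.2424, P(author N) ≈ 0.3741
After 'absent': normaliser = 0.35·0.3835 + 0.1·0.2424 + 0.5·0.3741; P(author M) ≈ 0.3885, P(author J) ≈ 0.0702, P(author N) ≈ 0.5413

0.541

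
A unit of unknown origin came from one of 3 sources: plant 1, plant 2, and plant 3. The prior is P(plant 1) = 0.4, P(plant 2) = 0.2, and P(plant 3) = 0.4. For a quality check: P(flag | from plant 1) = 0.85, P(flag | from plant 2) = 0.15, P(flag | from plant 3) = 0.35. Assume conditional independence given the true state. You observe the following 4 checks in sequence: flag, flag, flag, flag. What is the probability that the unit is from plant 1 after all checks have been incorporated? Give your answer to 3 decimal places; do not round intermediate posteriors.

0.972

After 'flag': normaliser = 0.85·0.4000 + 0.15·0.2000 + 0.35·0.4000; P(plant 1) ≈ 0.6667, P(plant 2) ≈ 0.0588, P(plant 3) ≈ 0.2745
After 'flag': normaliser = 0.85·0.6667 + 0.15·0.0588 + 0.35·0.2745; P(plant 1) ≈ 0.8438, P(plant 2) ≈ 0.0131, P(plant 3) ≈ 0.1431
After 'flag': normaliser = 0.85·0.8438 + 0.15·0.0131 + 0.35·0.1431; P(plant 1) ≈ 0.9323, P(plant 2) ≈ 0.0026, P(plant 3) ≈ 0.0651
After 'flag': normaliser = 0.85·0.9323 + 0.15·0.0026 + 0.35·0.0651; P(plant 1) ≈ 0.9716, P(plant 2) ≈ 0.0005, P(plant 3) ≈ 0.0279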